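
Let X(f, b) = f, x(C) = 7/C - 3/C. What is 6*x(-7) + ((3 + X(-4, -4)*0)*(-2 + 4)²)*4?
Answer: 312/7 ≈ 44.571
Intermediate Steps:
x(C) = 4/C
6*x(-7) + ((3 + X(-4, -4)*0)*(-2 + 4)²)*4 = 6*(4/(-7)) + ((3 - 4*0)*(-2 + 4)²)*4 = 6*(4*(-⅐)) + ((3 + 0)*2²)*4 = 6*(-4/7) + (3*4)*4 = -24/7 + 12*4 = -24/7 + 48 = 312/7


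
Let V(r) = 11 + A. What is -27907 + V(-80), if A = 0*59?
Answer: -27896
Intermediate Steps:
A = 0
V(r) = 11 (V(r) = 11 + 0 = 11)
-27907 + V(-80) = -27907 + 11 = -27896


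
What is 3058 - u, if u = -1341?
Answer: 4399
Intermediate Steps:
3058 - u = 3058 - 1*(-1341) = 3058 + 1341 = 4399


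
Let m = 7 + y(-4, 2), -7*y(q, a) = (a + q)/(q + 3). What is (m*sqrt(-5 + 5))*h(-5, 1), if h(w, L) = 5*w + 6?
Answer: 0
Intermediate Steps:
h(w, L) = 6 + 5*w
y(q, a) = -(a + q)/(7*(3 + q)) (y(q, a) = -(a + q)/(7*(q + 3)) = -(a + q)/(7*(3 + q)))
m = 47/7 (m = 7 + (-1*2 - 1*(-4))/(7*(3 - 4)) = 7 + (1/7)*(-2 + 4)/(-1) = 7 + (1/7)*(-1)*2 = 7 - 2/7 = 47/7 ≈ 6.7143)
(m*sqrt(-5 + 5))*h(-5, 1) = (47*sqrt(-5 + 5)/7)*(6 + 5*(-5)) = (47*sqrt(0)/7)*(6 - 25) = ((47/7)*0)*(-19) = 0*(-19) = 0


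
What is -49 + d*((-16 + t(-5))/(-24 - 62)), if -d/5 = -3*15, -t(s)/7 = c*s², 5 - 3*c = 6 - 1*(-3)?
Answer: -26557/43 ≈ -617.60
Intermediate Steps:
c = -4/3 (c = 5/3 - (6 - 1*(-3))/3 = 5/3 - (6 + 3)/3 = 5/3 - ⅓*9 = 5/3 - 3 = -4/3 ≈ -1.3333)
t(s) = 28*s²/3 (t(s) = -(-28)*s²/3 = 28*s²/3)
d = 225 (d = -(-15)*15 = -5*(-45) = 225)
-49 + d*((-16 + t(-5))/(-24 - 62)) = -49 + 225*((-16 + (28/3)*(-5)²)/(-24 - 62)) = -49 + 225*((-16 + (28/3)*25)/(-86)) = -49 + 225*((-16 + 700/3)*(-1/86)) = -49 + 225*((652/3)*(-1/86)) = -49 + 225*(-326/129) = -49 - 24450/43 = -26557/43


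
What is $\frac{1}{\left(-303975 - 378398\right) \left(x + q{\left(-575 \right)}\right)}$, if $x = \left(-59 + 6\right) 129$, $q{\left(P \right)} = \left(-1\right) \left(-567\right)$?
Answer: $\frac{1}{4278478710} \approx 2.3373 \cdot 10^{-10}$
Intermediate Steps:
$q{\left(P \right)} = 567$
$x = -6837$ ($x = \left(-53\right) 129 = -6837$)
$\frac{1}{\left(-303975 - 378398\right) \left(x + q{\left(-575 \right)}\right)} = \frac{1}{\left(-303975 - 378398\right) \left(-6837 + 567\right)} = \frac{1}{\left(-682373\right) \left(-6270\right)} = \frac{1}{4278478710}$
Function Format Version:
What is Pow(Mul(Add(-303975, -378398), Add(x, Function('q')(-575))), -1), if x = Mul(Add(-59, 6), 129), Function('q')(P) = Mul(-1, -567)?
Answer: Rational(1, 4278478710) ≈ 2.3373e-10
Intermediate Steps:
Function('q')(P) = 567
x = -6837 (x = Mul(-53, 129) = -6837)
Pow(Mul(Add(-303975, -378398), Add(x, Function('q')(-575))), -1) = Pow(Mul(Add(-303975, -378398), Add(-6837, 567)), -1) = Pow(Mul(-682373, -6270), -1) = Pow(4278478710, -1) = Rational(1, 4278478710)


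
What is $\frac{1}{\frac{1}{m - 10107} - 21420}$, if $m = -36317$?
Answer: $- \frac{46424}{994402081} \approx -4.6685 \cdot 10^{-5}$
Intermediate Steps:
$\frac{1}{\frac{1}{m - 10107} - 21420} = \frac{1}{\frac{1}{-36317 - 10107} - 21420} = \frac{1}{\frac{1}{-46424} - 21420} = \frac{1}{- \frac{1}{46424} - 21420} = \frac{1}{- \frac{994402081}{46424}} = - \frac{46424}{994402081}$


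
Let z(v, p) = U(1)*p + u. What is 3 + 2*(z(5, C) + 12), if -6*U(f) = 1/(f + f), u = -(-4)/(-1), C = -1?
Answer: 115/6 ≈ 19.167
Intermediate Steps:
u = -4 (u = -(-4)*(-1) = -4*1 = -4)
U(f) = -1/(12*f) (U(f) = -1/(6*(f + f)) = -1/(2*f)/6 = -1/(12*f))
z(v, p) = -4 - p/12 (z(v, p) = (-1/12/1)*p - 4 = (-1/12*1)*p - 4 = -p/12 - 4 = -4 - p/12)
3 + 2*(z(5, C) + 12) = 3 + 2*((-4 - 1/12*(-1)) + 12) = 3 + 2*((-4 + 1/12) + 12) = 3 + 2*(-47/12 + 12) = 3 + 2*(97/12) = 3 + 97/6 = 115/6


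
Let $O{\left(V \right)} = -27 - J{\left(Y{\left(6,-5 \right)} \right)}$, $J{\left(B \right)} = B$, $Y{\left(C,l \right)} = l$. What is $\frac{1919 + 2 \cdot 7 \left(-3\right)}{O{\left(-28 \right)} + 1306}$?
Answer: $\frac{1877}{1284} \approx 1.4618$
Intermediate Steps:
$O{\left(V \right)} = -22$ ($O{\left(V \right)} = -27 - -5 = -27 + 5 = -22$)
$\frac{1919 + 2 \cdot 7 \left(-3\right)}{O{\left(-28 \right)} + 1306} = \frac{1919 + 2 \cdot 7 \left(-3\right)}{-22 + 1306} = \frac{1919 + 14 \left(-3\right)}{1284} = \left(1919 - 42\right) \frac{1}{1284} = 1877 \cdot \frac{1}{1284} = \frac{1877}{1284}$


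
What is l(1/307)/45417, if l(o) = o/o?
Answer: 1/45417 ≈ 2.2018e-5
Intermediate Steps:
l(o) = 1
l(1/307)/45417 = 1/45417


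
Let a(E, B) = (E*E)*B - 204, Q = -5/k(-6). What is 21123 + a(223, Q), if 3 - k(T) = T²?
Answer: 938972/33 ≈ 28454.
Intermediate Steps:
k(T) = 3 - T²
Q = 5/33 (Q = -5/(3 - 1*(-6)²) = -5/(3 - 1*36) = -5/(3 - 36) = -5/(-33) = -5*(-1/33) = 5/33 ≈ 0.15152)
a(E, B) = -204 + B*E² (a(E, B) = E²*B - 204 = B*E² - 204 = -204 + B*E²)
21123 + a(223, Q) = 21123 + (-204 + (5/33)*223²) = 21123 + (-204 + (5/33)*49729) = 21123 + (-204 + 248645/33) = 21123 + 241913/33 = 938972/33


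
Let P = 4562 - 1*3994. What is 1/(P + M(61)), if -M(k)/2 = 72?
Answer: 1/424 ≈ 0.0023585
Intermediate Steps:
M(k) = -144 (M(k) = -2*72 = -144)
P = 568 (P = 4562 - 3994 = 568)
1/(P + M(61)) = 1/(568 - 144) = 1/424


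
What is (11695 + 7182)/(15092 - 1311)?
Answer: 18877/13781 ≈ 1.3698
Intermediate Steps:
(11695 + 7182)/(15092 - 1311) = 18877/13781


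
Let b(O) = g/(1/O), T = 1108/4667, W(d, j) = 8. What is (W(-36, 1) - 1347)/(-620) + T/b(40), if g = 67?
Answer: 83741549/38773436 ≈ 2.1598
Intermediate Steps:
T = 1108/4667 (T = 1108*(1/4667) = 1108/4667 ≈ 0.23741)
b(O) = 67*O (b(O) = 67/(1/O) = 67*O)
(W(-36, 1) - 1347)/(-620) + T/b(40) = (8 - 1347)/(-620) + 1108/(4667*((67*40))) = -1339*(-1/620) + (1108/4667)/2680 = 1339/620 + (1108/4667)*(1/2680) = 1339/620 + 277/3126890 = 83741549/38773436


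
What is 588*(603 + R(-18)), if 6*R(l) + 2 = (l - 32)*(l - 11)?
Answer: 496468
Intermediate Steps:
R(l) = -⅓ + (-32 + l)*(-11 + l)/6 (R(l) = -⅓ + ((l - 32)*(l - 11))/6 = -⅓ + ((-32 + l)*(-11 + l))/6 = -⅓ + (-32 + l)*(-11 + l)/6)
588*(603 + R(-18)) = 588*(603 + (175/3 - 43/6*(-18) + (⅙)*(-18)²)) = 588*(603 + (175/3 + 129 + (⅙)*324)) = 588*(603 + (175/3 + 129 + 54)) = 588*(603 + 724/3) = 588*(2533/3) = 496468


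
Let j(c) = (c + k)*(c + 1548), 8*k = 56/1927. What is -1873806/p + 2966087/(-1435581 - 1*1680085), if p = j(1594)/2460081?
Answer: -13838120093389766990291/15034815448085470 ≈ -9.2041e+5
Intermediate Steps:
k = 7/1927 (k = (56/1927)/8 = (56*(1/1927))/8 = (1/8)*(56/1927) = 7/1927 ≈ 0.0036326)
j(c) = (1548 + c)*(7/1927 + c) (j(c) = (c + 7/1927)*(c + 1548) = (7/1927 + c)*(1548 + c) = (1548 + c)*(7/1927 + c))
p = 9651108590/4740576087 (p = (10836/1927 + 1594**2 + (2983003/1927)*1594)/2460081 = (10836/1927 + 2540836 + 4754906782/1927)*(1/2460081) = (9651108590/1927)*(1/2460081) = 9651108590/4740576087 ≈ 2.0359)
-1873806/p + 2966087/(-1435581 - 1*1680085) = -1873806/9651108590/4740576087 + 2966087/(-1435581 - 1*1680085) = -1873806*4740576087/9651108590 + 2966087/(-1435581 - 1680085) = -4441459957638561/4825554295 + 2966087/(-3115666) = -4441459957638561/4825554295 + 2966087*(-1/3115666) = -4441459957638561/4825554295 - 2966087/3115666 = -13838120093389766990291/15034815448085470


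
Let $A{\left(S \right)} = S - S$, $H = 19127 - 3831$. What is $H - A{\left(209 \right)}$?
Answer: $15296$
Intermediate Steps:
$H = 15296$ ($H = 19127 - 3831 = 15296$)
$A{\left(S \right)} = 0$
$H - A{\left(209 \right)} = 15296 - 0 = 15296 + 0 = 15296$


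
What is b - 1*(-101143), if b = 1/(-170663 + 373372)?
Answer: 20502596388/202709 ≈ 1.0114e+5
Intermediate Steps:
b = 1/202709 ≈ 4.9332e-6
b - 1*(-101143) = 1/202709 - 1*(-101143) = 1/202709 + 101143 = 20502596388/202709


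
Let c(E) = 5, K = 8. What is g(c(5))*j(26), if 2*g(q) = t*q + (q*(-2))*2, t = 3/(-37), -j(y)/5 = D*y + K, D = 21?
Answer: 1045675/37 ≈ 28262.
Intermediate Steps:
j(y) = -40 - 105*y (j(y) = -5*(21*y + 8) = -5*(8 + 21*y) = -40 - 105*y)
t = -3/37 (t = 3*(-1/37) = -3/37 ≈ -0.081081)
g(q) = -151*q/74 (g(q) = (-3*q/37 + (q*(-2))*2)/2 = (-3*q/37 - 2*q*2)/2 = (-3*q/37 - 4*q)/2 = (-151*q/37)/2 = -151*q/74)
g(c(5))*j(26) = (-151/74*5)*(-40 - 105*26) = -755*(-40 - 2730)/74 = -755/74*(-2770) = 1045675/37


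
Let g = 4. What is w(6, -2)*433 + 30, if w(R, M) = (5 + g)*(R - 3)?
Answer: 11721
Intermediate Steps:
w(R, M) = -27 + 9*R (w(R, M) = (5 + 4)*(R - 3) = 9*(-3 + R) = -27 + 9*R)
w(6, -2)*433 + 30 = (-27 + 9*6)*433 + 30 = (-27 + 54)*433 + 30 = 27*433 + 30 = 11691 + 30 = 11721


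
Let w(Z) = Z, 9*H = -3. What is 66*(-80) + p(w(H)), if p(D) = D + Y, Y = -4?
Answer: -15853/3 ≈ -5284.3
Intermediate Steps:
H = -⅓ (H = (⅑)*(-3) = -⅓ ≈ -0.33333)
p(D) = -4 + D (p(D) = D - 4 = -4 + D)
66*(-80) + p(w(H)) = 66*(-80) + (-4 - ⅓) = -5280 - 13/3 = -15853/3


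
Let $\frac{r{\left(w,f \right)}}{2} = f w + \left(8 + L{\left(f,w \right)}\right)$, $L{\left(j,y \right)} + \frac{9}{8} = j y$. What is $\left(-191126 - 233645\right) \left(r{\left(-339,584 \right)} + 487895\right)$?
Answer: $\frac{516513465351}{4} \approx 1.2913 \cdot 10^{11}$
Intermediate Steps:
$L{\left(j,y \right)} = - \frac{9}{8} + j y$
$r{\left(w,f \right)} = \frac{55}{4} + 4 f w$ ($r{\left(w,f \right)} = 2 \left(f w + \left(8 + \left(- \frac{9}{8} + f w\right)\right)\right) = 2 \left(f w + \left(\frac{55}{8} + f w\right)\right) = 2 \left(\frac{55}{8} + 2 f w\right) = \frac{55}{4} + 4 f w$)
$\left(-191126 - 233645\right) \left(r{\left(-339,584 \right)} + 487895\right) = \left(-191126 - 233645\right) \left(\left(\frac{55}{4} + 4 \cdot 584 \left(-339\right)\right) + 487895\right) = \left(-191126 - 233645\right) \left(\left(\frac{55}{4} - 791904\right) + 487895\right) = - 424771 \left(- \frac{3167561}{4} + 487895\right) = \left(-424771\right) \left(- \frac{1215981}{4}\right) = \frac{516513465351}{4}$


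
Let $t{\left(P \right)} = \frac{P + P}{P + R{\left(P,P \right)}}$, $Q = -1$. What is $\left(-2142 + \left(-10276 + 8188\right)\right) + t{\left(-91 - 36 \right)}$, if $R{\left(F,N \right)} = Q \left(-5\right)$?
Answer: $- \frac{257903}{61} \approx -4227.9$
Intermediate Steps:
$R{\left(F,N \right)} = 5$ ($R{\left(F,N \right)} = \left(-1\right) \left(-5\right) = 5$)
$t{\left(P \right)} = \frac{2 P}{5 + P}$ ($t{\left(P \right)} = \frac{P + P}{P + 5} = \frac{2 P}{5 + P}$)
$\left(-2142 + \left(-10276 + 8188\right)\right) + t{\left(-91 - 36 \right)} = \left(-2142 + \left(-10276 + 8188\right)\right) + \frac{2 \left(-91 - 36\right)}{5 - 127} = \left(-2142 - 2088\right) + \frac{2 \left(-91 - 36\right)}{5 - 127} = -4230 + 2 \left(-127\right) \frac{1}{5 - 127} = -4230 + 2 \left(-127\right) \frac{1}{-122} = -4230 + 2 \left(-127\right) \left(- \frac{1}{122}\right) = -4230 + \frac{127}{61} = - \frac{257903}{61}$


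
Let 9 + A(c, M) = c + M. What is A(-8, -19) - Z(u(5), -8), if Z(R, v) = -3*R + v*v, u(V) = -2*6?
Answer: -136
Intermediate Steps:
u(V) = -12
A(c, M) = -9 + M + c (A(c, M) = -9 + (c + M) = -9 + (M + c) = -9 + M + c)
Z(R, v) = v**2 - 3*R (Z(R, v) = -3*R + v**2 = v**2 - 3*R)
A(-8, -19) - Z(u(5), -8) = (-9 - 19 - 8) - ((-8)**2 - 3*(-12)) = -36 - (64 + 36) = -36 - 1*100 = -36 - 100 = -136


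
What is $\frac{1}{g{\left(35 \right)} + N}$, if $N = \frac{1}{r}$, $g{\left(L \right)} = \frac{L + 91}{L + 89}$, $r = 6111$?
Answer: $\frac{378882}{385055} \approx 0.98397$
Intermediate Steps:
$g{\left(L \right)} = \frac{91 + L}{89 + L}$
$N = \frac{1}{6111} \approx 0.00016364$
$\frac{1}{g{\left(35 \right)} + N} = \frac{1}{\frac{91 + 35}{89 + 35} + \frac{1}{6111}} = \frac{1}{\frac{1}{124} \cdot 126 + \frac{1}{6111}} = \frac{1}{\frac{63}{62} + \frac{1}{6111}} = \frac{1}{\frac{385055}{378882}} = \frac{378882}{385055}$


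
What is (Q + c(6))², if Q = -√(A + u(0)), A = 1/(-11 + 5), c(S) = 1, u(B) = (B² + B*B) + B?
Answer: (6 - I*√6)²/36 ≈ 0.83333 - 0.8165*I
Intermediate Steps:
u(B) = B + 2*B² (u(B) = (B² + B²) + B = 2*B² + B = B + 2*B²)
A = -⅙ (A = 1/(-6) = -⅙ ≈ -0.16667)
Q = -I*√6/6 (Q = -√(-⅙ + 0*(1 + 2*0)) = -√(-⅙ + 0*(1 + 0)) = -√(-⅙ + 0*1) = -√(-⅙ + 0) = -√(-⅙) = -I*√6/6 ≈ -0.40825*I)
(Q + c(6))² = (-I*√6/6 + 1)² = (1 - I*√6/6)²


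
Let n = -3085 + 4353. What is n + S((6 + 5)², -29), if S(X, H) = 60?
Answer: 1328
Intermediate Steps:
n = 1268
n + S((6 + 5)², -29) = 1268 + 60 = 1328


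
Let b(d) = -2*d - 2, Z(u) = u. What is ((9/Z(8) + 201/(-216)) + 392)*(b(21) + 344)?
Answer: 352975/3 ≈ 1.1766e+5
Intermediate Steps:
b(d) = -2 - 2*d
((9/Z(8) + 201/(-216)) + 392)*(b(21) + 344) = ((9/8 + 201/(-216)) + 392)*((-2 - 2*21) + 344) = ((9*(1/8) + 201*(-1/216)) + 392)*((-2 - 42) + 344) = ((9/8 - 67/72) + 392)*(-44 + 344) = (7/36 + 392)*300 = (14119/36)*300 = 352975/3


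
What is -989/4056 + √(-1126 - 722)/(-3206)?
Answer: -989/4056 - I*√462/1603 ≈ -0.24384 - 0.013409*I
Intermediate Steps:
-989/4056 + √(-1126 - 722)/(-3206) = -989*1/4056 + √(-1848)*(-1/3206) = -989/4056 + (2*I*√462)*(-1/3206) = -989/4056 - I*√462/1603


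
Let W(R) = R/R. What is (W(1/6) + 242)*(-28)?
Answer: -6804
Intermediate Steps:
W(R) = 1
(W(1/6) + 242)*(-28) = (1 + 242)*(-28) = 243*(-28) = -6804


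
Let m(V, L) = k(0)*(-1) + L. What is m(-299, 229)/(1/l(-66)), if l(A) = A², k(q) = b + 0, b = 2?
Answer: 988812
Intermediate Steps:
k(q) = 2 (k(q) = 2 + 0 = 2)
m(V, L) = -2 + L (m(V, L) = 2*(-1) + L = -2 + L)
m(-299, 229)/(1/l(-66)) = (-2 + 229)/(1/((-66)²)) = 227/(1/4356) = 227*4356 = 988812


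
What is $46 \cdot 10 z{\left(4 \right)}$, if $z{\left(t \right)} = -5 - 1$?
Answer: $-2760$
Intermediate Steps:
$z{\left(t \right)} = -6$
$46 \cdot 10 z{\left(4 \right)} = 46 \cdot 10 \left(-6\right) = 460 \left(-6\right) = -2760$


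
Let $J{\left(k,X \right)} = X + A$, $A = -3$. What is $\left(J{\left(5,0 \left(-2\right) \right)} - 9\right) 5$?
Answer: $-60$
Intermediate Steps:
$J{\left(k,X \right)} = -3 + X$ ($J{\left(k,X \right)} = X - 3 = -3 + X$)
$\left(J{\left(5,0 \left(-2\right) \right)} - 9\right) 5 = \left(\left(-3 + 0 \left(-2\right)\right) - 9\right) 5 = \left(\left(-3 + 0\right) - 9\right) 5 = \left(-3 - 9\right) 5 = \left(-12\right) 5 = -60$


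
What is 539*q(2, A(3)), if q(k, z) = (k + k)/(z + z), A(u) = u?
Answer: 1078/3 ≈ 359.33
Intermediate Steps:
q(k, z) = k/z (q(k, z) = (2*k)/((2*z)) = (2*k)*(1/(2*z)) = k/z)
539*q(2, A(3)) = 539*(2/3) = 1078/3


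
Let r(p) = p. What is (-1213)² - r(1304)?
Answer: 1470065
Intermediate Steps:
(-1213)² - r(1304) = (-1213)² - 1*1304 = 1471369 - 1304 = 1470065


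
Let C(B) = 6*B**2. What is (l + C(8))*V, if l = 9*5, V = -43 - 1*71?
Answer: -48906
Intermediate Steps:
V = -114 (V = -43 - 71 = -114)
l = 45
(l + C(8))*V = (45 + 6*8**2)*(-114) = (45 + 6*64)*(-114) = (45 + 384)*(-114) = 429*(-114) = -48906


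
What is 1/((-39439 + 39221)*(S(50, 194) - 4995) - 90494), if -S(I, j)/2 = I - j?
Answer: 1/935632 ≈ 1.0688e-6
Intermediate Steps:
S(I, j) = -2*I + 2*j (S(I, j) = -2*(I - j) = -2*I + 2*j)
1/((-39439 + 39221)*(S(50, 194) - 4995) - 90494) = 1/((-39439 + 39221)*((-2*50 + 2*194) - 4995) - 90494) = 1/(-218*((-100 + 388) - 4995) - 90494) = 1/(-218*(288 - 4995) - 90494) = 1/(-218*(-4707) - 90494) = 1/(1026126 - 90494) = 1/935632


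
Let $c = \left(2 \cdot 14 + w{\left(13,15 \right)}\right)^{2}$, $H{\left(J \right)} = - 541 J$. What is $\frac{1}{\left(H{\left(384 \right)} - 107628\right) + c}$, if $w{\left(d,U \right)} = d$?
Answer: $- \frac{1}{313691} \approx -3.1879 \cdot 10^{-6}$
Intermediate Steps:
$c = 1681$ ($c = \left(2 \cdot 14 + 13\right)^{2} = \left(28 + 13\right)^{2} = 41^{2} = 1681$)
$\frac{1}{\left(H{\left(384 \right)} - 107628\right) + c} = \frac{1}{\left(\left(-541\right) 384 - 107628\right) + 1681} = \frac{1}{\left(-207744 - 107628\right) + 1681} = \frac{1}{-315372 + 1681} = \frac{1}{-313691} = - \frac{1}{313691}$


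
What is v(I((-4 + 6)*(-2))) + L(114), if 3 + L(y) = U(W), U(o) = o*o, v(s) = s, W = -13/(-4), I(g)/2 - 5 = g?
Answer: 153/16 ≈ 9.5625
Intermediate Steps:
I(g) = 10 + 2*g
W = 13/4 (W = -13*(-1/4) = 13/4 ≈ 3.2500)
U(o) = o**2
L(y) = 121/16 (L(y) = -3 + (13/4)**2 = -3 + 169/16 = 121/16)
v(I((-4 + 6)*(-2))) + L(114) = (10 + 2*((-4 + 6)*(-2))) + 121/16 = (10 + 2*(2*(-2))) + 121/16 = (10 + 2*(-4)) + 121/16 = (10 - 8) + 121/16 = 2 + 121/16 = 153/16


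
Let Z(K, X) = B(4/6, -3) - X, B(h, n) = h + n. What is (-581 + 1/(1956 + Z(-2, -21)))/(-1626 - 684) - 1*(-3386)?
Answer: 46338955681/13684440 ≈ 3386.3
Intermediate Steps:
Z(K, X) = -7/3 - X (Z(K, X) = (4/6 - 3) - X = (4*(⅙) - 3) - X = (⅔ - 3) - X = -7/3 - X)
(-581 + 1/(1956 + Z(-2, -21)))/(-1626 - 684) - 1*(-3386) = (-581 + 1/(1956 + (-7/3 - 1*(-21))))/(-1626 - 684) - 1*(-3386) = (-581 + 1/(1956 + (-7/3 + 21)))/(-2310) + 3386 = (-581 + 1/(1956 + 56/3))*(-1/2310) + 3386 = (-581 + 1/(5924/3))*(-1/2310) + 3386 = (-581 + 3/5924)*(-1/2310) + 3386 = -3441841/5924*(-1/2310) + 3386 = 3441841/13684440 + 3386 = 46338955681/13684440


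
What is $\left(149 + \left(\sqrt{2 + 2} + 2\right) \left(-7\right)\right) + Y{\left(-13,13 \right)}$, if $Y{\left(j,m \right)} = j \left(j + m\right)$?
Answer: $121$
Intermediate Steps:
$\left(149 + \left(\sqrt{2 + 2} + 2\right) \left(-7\right)\right) + Y{\left(-13,13 \right)} = \left(149 + \left(\sqrt{2 + 2} + 2\right) \left(-7\right)\right) - 13 \left(-13 + 13\right) = \left(149 + \left(\sqrt{4} + 2\right) \left(-7\right)\right) - 0 = \left(149 + \left(2 + 2\right) \left(-7\right)\right) + 0 = \left(149 + 4 \left(-7\right)\right) + 0 = \left(149 - 28\right) + 0 = 121 + 0 = 121$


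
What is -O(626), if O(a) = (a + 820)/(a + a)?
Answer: -723/626 ≈ -1.1550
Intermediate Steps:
O(a) = (820 + a)/(2*a) (O(a) = (820 + a)/((2*a)) = (820 + a)*(1/(2*a)) = (820 + a)/(2*a))
-O(626) = -(820 + 626)/(2*626) = -1446/(2*626) = -1*723/626 = -723/626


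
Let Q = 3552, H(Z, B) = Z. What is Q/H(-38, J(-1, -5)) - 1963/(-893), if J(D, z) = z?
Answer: -81509/893 ≈ -91.276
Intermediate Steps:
Q/H(-38, J(-1, -5)) - 1963/(-893) = 3552/(-38) - 1963/(-893) = 3552*(-1/38) - 1963*(-1/893) = -1776/19 + 1963/893 = -81509/893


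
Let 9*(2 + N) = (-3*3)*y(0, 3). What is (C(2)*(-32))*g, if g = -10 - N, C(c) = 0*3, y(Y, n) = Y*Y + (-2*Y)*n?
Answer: 0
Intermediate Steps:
y(Y, n) = Y² - 2*Y*n
N = -2 (N = -2 + ((-3*3)*(0*(0 - 2*3)))/9 = -2 + (-0*(0 - 6))/9 = -2 + (-0*(-6))/9 = -2 + (-9*0)/9 = -2 + (⅑)*0 = -2 + 0 = -2)
C(c) = 0
g = -8 (g = -10 - 1*(-2) = -10 + 2 = -8)
(C(2)*(-32))*g = (0*(-32))*(-8) = 0*(-8) = 0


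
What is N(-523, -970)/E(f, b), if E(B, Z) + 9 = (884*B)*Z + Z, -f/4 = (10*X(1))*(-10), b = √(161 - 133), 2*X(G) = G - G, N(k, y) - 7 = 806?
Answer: -7317/53 - 1626*√7/53 ≈ -219.23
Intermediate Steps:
N(k, y) = 813 (N(k, y) = 7 + 806 = 813)
X(G) = 0 (X(G) = (G - G)/2 = (½)*0 = 0)
b = 2*√7 (b = √28 = 2*√7 ≈ 5.2915)
f = 0 (f = -4*10*0*(-10) = -0*(-10) = -4*0 = 0)
E(B, Z) = -9 + Z + 884*B*Z (E(B, Z) = -9 + ((884*B)*Z + Z) = -9 + (884*B*Z + Z) = -9 + (Z + 884*B*Z) = -9 + Z + 884*B*Z)
N(-523, -970)/E(f, b) = 813/(-9 + 2*√7 + 884*0*(2*√7)) = 813/(-9 + 2*√7 + 0) = 813/(-9 + 2*√7)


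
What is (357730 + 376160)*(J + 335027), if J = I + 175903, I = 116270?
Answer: 460295808000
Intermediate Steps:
J = 292173 (J = 116270 + 175903 = 292173)
(357730 + 376160)*(J + 335027) = (357730 + 376160)*(292173 + 335027) = 733890*627200 = 460295808000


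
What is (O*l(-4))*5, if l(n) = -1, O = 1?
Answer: -5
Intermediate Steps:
(O*l(-4))*5 = (1*(-1))*5 = -1*5 = -5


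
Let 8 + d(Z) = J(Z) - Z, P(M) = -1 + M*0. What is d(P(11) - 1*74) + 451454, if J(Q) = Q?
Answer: 451446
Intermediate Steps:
P(M) = -1 (P(M) = -1 + 0 = -1)
d(Z) = -8 (d(Z) = -8 + (Z - Z) = -8 + 0 = -8)
d(P(11) - 1*74) + 451454 = -8 + 451454 = 451446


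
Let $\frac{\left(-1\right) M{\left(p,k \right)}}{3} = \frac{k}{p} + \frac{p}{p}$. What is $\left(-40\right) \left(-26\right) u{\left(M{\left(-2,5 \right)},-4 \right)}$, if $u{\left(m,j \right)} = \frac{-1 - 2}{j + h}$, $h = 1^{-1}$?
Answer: $1040$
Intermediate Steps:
$M{\left(p,k \right)} = -3 - \frac{3 k}{p}$ ($M{\left(p,k \right)} = - 3 \left(\frac{k}{p} + \frac{p}{p}\right) = - 3 \left(\frac{k}{p} + 1\right) = - 3 \left(1 + \frac{k}{p}\right) = -3 - \frac{3 k}{p}$)
$h = 1$
$u{\left(m,j \right)} = - \frac{3}{1 + j}$ ($u{\left(m,j \right)} = \frac{-1 - 2}{j + 1} = - \frac{3}{1 + j}$)
$\left(-40\right) \left(-26\right) u{\left(M{\left(-2,5 \right)},-4 \right)} = \left(-40\right) \left(-26\right) \left(- \frac{3}{1 - 4}\right) = 1040 \left(- \frac{3}{-3}\right) = 1040 \left(\left(-3\right) \left(- \frac{1}{3}\right)\right) = 1040 \cdot 1 = 1040$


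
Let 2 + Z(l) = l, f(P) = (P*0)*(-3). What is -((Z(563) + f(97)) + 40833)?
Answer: -41394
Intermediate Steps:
f(P) = 0 (f(P) = 0*(-3) = 0)
Z(l) = -2 + l
-((Z(563) + f(97)) + 40833) = -(((-2 + 563) + 0) + 40833) = -((561 + 0) + 40833) = -(561 + 40833) = -1*41394 = -41394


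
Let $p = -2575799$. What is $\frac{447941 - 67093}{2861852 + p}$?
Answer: $\frac{380848}{286053} \approx 1.3314$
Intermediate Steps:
$\frac{447941 - 67093}{2861852 + p} = \frac{447941 - 67093}{2861852 - 2575799} = \frac{380848}{286053}$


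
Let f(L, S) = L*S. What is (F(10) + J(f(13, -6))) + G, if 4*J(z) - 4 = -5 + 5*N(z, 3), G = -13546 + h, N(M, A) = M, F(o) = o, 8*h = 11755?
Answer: -97315/8 ≈ -12164.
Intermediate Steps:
h = 11755/8 (h = (⅛)*11755 = 11755/8 ≈ 1469.4)
G = -96613/8 (G = -13546 + 11755/8 = -96613/8 ≈ -12077.)
J(z) = -¼ + 5*z/4 (J(z) = 1 + (-5 + 5*z)/4 = 1 + (-5/4 + 5*z/4) = -¼ + 5*z/4)
(F(10) + J(f(13, -6))) + G = (10 + (-¼ + 5*(13*(-6))/4)) - 96613/8 = (10 + (-¼ + (5/4)*(-78))) - 96613/8 = (10 + (-¼ - 195/2)) - 96613/8 = (10 - 391/4) - 96613/8 = -351/4 - 96613/8 = -97315/8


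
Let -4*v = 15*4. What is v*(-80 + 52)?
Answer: 420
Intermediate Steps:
v = -15 (v = -15*4/4 = -¼*60 = -15)
v*(-80 + 52) = -15*(-80 + 52) = -15*(-28) = 420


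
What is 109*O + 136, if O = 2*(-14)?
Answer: -2916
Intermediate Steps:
O = -28
109*O + 136 = 109*(-28) + 136 = -3052 + 136 = -2916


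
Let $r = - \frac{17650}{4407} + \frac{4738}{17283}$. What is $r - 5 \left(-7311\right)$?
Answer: $\frac{927990193957}{25388727} \approx 36551.0$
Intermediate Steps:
$r = - \frac{94721528}{25388727}$ ($r = \left(-17650\right) \frac{1}{4407} + 4738 \cdot \frac{1}{17283} = - \frac{17650}{4407} + \frac{4738}{17283} = - \frac{94721528}{25388727} \approx -3.7309$)
$r - 5 \left(-7311\right) = - \frac{94721528}{25388727} - 5 \left(-7311\right) = - \frac{94721528}{25388727} - -36555 = - \frac{94721528}{25388727} + 36555 = \frac{927990193957}{25388727}$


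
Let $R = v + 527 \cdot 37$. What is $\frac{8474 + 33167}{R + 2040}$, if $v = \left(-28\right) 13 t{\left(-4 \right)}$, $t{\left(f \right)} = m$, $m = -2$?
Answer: $\frac{41641}{22267} \approx 1.8701$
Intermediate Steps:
$t{\left(f \right)} = -2$
$v = 728$ ($v = \left(-28\right) 13 \left(-2\right) = \left(-364\right) \left(-2\right) = 728$)
$R = 20227$ ($R = 728 + 527 \cdot 37 = 728 + 19499 = 20227$)
$\frac{8474 + 33167}{R + 2040} = \frac{8474 + 33167}{20227 + 2040} = \frac{41641}{22267}$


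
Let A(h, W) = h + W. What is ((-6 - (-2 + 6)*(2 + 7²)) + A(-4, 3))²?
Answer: 44521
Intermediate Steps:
A(h, W) = W + h
((-6 - (-2 + 6)*(2 + 7²)) + A(-4, 3))² = ((-6 - (-2 + 6)*(2 + 7²)) + (3 - 4))² = ((-6 - 4*(2 + 49)) - 1)² = ((-6 - 4*51) - 1)² = ((-6 - 1*204) - 1)² = ((-6 - 204) - 1)² = (-210 - 1)² = (-211)² = 44521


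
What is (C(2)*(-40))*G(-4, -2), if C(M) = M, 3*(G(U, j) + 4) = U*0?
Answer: 320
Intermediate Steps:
G(U, j) = -4 (G(U, j) = -4 + (U*0)/3 = -4 + (1/3)*0 = -4 + 0 = -4)
(C(2)*(-40))*G(-4, -2) = (2*(-40))*(-4) = -80*(-4) = 320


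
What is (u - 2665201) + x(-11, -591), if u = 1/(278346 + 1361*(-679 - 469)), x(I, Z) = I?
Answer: -3422350755385/1284082 ≈ -2.6652e+6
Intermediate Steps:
u = -1/1284082 (u = 1/(278346 + 1361*(-1148)) = 1/(278346 - 1562428) = 1/(-1284082) = -1/1284082 ≈ -7.7877e-7)
(u - 2665201) + x(-11, -591) = (-1/1284082 - 2665201) - 11 = -3422336630483/1284082 - 11 = -3422350755385/1284082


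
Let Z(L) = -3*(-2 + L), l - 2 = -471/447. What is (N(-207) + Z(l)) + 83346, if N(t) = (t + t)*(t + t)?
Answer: 37957029/149 ≈ 2.5475e+5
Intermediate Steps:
l = 141/149 (l = 2 - 471/447 = 2 - 471*1/447 = 2 - 157/149 = 141/149 ≈ 0.94631)
Z(L) = 6 - 3*L
N(t) = 4*t² (N(t) = (2*t)*(2*t) = 4*t²)
(N(-207) + Z(l)) + 83346 = (4*(-207)² + (6 - 3*141/149)) + 83346 = (4*42849 + (6 - 423/149)) + 83346 = (171396 + 471/149) + 83346 = 25538475/149 + 83346 = 37957029/149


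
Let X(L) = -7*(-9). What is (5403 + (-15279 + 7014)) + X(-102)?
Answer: -2799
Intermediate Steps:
X(L) = 63
(5403 + (-15279 + 7014)) + X(-102) = (5403 + (-15279 + 7014)) + 63 = (5403 - 8265) + 63 = -2862 + 63 = -2799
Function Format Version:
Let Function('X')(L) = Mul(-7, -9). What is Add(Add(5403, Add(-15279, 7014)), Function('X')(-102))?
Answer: -2799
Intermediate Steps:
Function('X')(L) = 63
Add(Add(5403, Add(-15279, 7014)), Function('X')(-102)) = Add(Add(5403, Add(-15279, 7014)), 63) = Add(Add(5403, -8265), 63) = Add(-2862, 63) = -2799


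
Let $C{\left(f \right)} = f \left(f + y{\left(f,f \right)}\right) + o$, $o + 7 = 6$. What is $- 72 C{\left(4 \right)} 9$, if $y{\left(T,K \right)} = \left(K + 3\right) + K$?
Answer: $-38232$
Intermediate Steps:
$y{\left(T,K \right)} = 3 + 2 K$ ($y{\left(T,K \right)} = \left(3 + K\right) + K = 3 + 2 K$)
$o = -1$ ($o = -7 + 6 = -1$)
$C{\left(f \right)} = -1 + f \left(3 + 3 f\right)$ ($C{\left(f \right)} = f \left(f + \left(3 + 2 f\right)\right) - 1 = f \left(3 + 3 f\right) - 1 = -1 + f \left(3 + 3 f\right)$)
$- 72 C{\left(4 \right)} 9 = - 72 \left(-1 + 3 \cdot 4 + 3 \cdot 4^{2}\right) 9 = - 72 \left(-1 + 12 + 3 \cdot 16\right) 9 = - 72 \left(-1 + 12 + 48\right) 9 = \left(-72\right) 59 \cdot 9 = \left(-4248\right) 9 = -38232$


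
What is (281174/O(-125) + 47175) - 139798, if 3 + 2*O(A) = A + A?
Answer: -23995967/253 ≈ -94846.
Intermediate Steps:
O(A) = -3/2 + A (O(A) = -3/2 + (A + A)/2 = -3/2 + (2*A)/2 = -3/2 + A)
(281174/O(-125) + 47175) - 139798 = (281174/(-3/2 - 125) + 47175) - 139798 = (281174/(-253/2) + 47175) - 139798 = (281174*(-2/253) + 47175) - 139798 = (-562348/253 + 47175) - 139798 = 11372927/253 - 139798 = -23995967/253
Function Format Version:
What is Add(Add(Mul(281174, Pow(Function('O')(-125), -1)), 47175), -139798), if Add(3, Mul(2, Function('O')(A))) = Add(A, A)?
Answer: Rational(-23995967, 253) ≈ -94846.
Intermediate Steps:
Function('O')(A) = Add(Rational(-3, 2), A) (Function('O')(A) = Add(Rational(-3, 2), Mul(Rational(1, 2), Add(A, A))) = Add(Rational(-3, 2), Mul(Rational(1, 2), Mul(2, A))) = Add(Rational(-3, 2), A))
Add(Add(Mul(281174, Pow(Function('O')(-125), -1)), 47175), -139798) = Add(Add(Mul(281174, Pow(Add(Rational(-3, 2), -125), -1)), 47175), -139798) = Add(Add(Mul(281174, Pow(Rational(-253, 2), -1)), 47175), -139798) = Add(Add(Mul(281174, Rational(-2, 253)), 47175), -139798) = Add(Add(Rational(-562348, 253), 47175), -139798) = Add(Rational(11372927, 253), -139798) = Rational(-23995967, 253)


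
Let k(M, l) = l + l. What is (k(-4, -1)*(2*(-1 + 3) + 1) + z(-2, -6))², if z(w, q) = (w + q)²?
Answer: 2916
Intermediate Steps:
k(M, l) = 2*l
z(w, q) = (q + w)²
(k(-4, -1)*(2*(-1 + 3) + 1) + z(-2, -6))² = ((2*(-1))*(2*(-1 + 3) + 1) + (-6 - 2)²)² = (-2*(2*2 + 1) + (-8)²)² = (-2*(4 + 1) + 64)² = (-2*5 + 64)² = (-10 + 64)² = 54² = 2916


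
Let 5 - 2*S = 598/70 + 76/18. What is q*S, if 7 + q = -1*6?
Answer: 15899/315 ≈ 50.473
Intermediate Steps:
S = -1223/315 (S = 5/2 - (598/70 + 76/18)/2 = 5/2 - (598*(1/70) + 76*(1/18))/2 = 5/2 - (299/35 + 38/9)/2 = 5/2 - 1/2*4021/315 = 5/2 - 4021/630 = -1223/315 ≈ -3.8825)
q = -13 (q = -7 - 1*6 = -7 - 6 = -13)
q*S = -13*(-1223/315) = 15899/315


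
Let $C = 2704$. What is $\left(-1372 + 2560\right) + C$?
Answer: $3892$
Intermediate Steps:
$\left(-1372 + 2560\right) + C = \left(-1372 + 2560\right) + 2704 = 1188 + 2704 = 3892$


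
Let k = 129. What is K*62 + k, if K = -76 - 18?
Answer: -5699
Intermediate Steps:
K = -94
K*62 + k = -94*62 + 129 = -5828 + 129 = -5699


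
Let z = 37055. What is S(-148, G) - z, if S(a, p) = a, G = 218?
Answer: -37203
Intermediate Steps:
S(-148, G) - z = -148 - 1*37055 = -148 - 37055 = -37203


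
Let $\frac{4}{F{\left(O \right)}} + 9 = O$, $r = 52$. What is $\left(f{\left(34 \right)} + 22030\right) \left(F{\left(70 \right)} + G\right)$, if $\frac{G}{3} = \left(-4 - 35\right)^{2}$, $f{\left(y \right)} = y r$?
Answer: $\frac{6624101906}{61} \approx 1.0859 \cdot 10^{8}$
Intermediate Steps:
$F{\left(O \right)} = \frac{4}{-9 + O}$
$f{\left(y \right)} = 52 y$ ($f{\left(y \right)} = y 52 = 52 y$)
$G = 4563$ ($G = 3 \left(-4 - 35\right)^{2} = 3 \left(-39\right)^{2} = 3 \cdot 1521 = 4563$)
$\left(f{\left(34 \right)} + 22030\right) \left(F{\left(70 \right)} + G\right) = \left(52 \cdot 34 + 22030\right) \left(\frac{4}{-9 + 70} + 4563\right) = \left(1768 + 22030\right) \left(\frac{4}{61} + 4563\right) = 23798 \left(4 \cdot \frac{1}{61} + 4563\right) = 23798 \left(\frac{4}{61} + 4563\right) = 23798 \cdot \frac{278347}{61} = \frac{6624101906}{61}$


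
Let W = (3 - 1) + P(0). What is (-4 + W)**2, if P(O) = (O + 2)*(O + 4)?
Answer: 36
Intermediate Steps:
P(O) = (2 + O)*(4 + O)
W = 10 (W = (3 - 1) + (8 + 0**2 + 6*0) = 2 + (8 + 0 + 0) = 2 + 8 = 10)
(-4 + W)**2 = (-4 + 10)**2 = 6**2 = 36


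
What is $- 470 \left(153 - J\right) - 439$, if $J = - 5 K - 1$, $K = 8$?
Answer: $-91619$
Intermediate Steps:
$J = -41$ ($J = \left(-5\right) 8 - 1 = -40 - 1 = -41$)
$- 470 \left(153 - J\right) - 439 = - 470 \left(153 - -41\right) - 439 = - 470 \left(153 + 41\right) - 439 = \left(-470\right) 194 - 439 = -91180 - 439 = -91619$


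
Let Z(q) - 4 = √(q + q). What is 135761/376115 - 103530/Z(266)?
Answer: 12985566373/16172945 - 17255*√133/43 ≈ -3824.9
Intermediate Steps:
Z(q) = 4 + √2*√q (Z(q) = 4 + √(q + q) = 4 + √(2*q) = 4 + √2*√q)
135761/376115 - 103530/Z(266) = 135761/376115 - 103530/(4 + √2*√266) = 135761*(1/376115) - 103530/(4 + 2*√133) = 135761/376115 - 103530/(4 + 2*√133)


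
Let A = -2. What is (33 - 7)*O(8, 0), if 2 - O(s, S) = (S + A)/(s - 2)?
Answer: 182/3 ≈ 60.667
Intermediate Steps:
O(s, S) = 2 - (-2 + S)/(-2 + s) (O(s, S) = 2 - (S - 2)/(s - 2) = 2 - (-2 + S)/(-2 + s))
(33 - 7)*O(8, 0) = (33 - 7)*((-2 - 1*0 + 2*8)/(-2 + 8)) = 26*((-2 + 0 + 16)/6) = 26*((⅙)*14) = 26*(7/3) = 182/3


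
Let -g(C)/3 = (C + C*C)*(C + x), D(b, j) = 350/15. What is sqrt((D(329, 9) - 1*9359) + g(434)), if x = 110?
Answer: I*sqrt(2773031541)/3 ≈ 17553.0*I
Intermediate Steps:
D(b, j) = 70/3 (D(b, j) = 350*(1/15) = 70/3)
g(C) = -3*(110 + C)*(C + C**2) (g(C) = -3*(C + C*C)*(C + 110) = -3*(C + C**2)*(110 + C) = -3*(110 + C)*(C + C**2))
sqrt((D(329, 9) - 1*9359) + g(434)) = sqrt((70/3 - 1*9359) - 3*434*(110 + 434**2 + 111*434)) = sqrt((70/3 - 9359) - 3*434*(110 + 188356 + 48174)) = sqrt(-28007/3 - 3*434*236640) = sqrt(-28007/3 - 308105280) = sqrt(-924343847/3) = I*sqrt(2773031541)/3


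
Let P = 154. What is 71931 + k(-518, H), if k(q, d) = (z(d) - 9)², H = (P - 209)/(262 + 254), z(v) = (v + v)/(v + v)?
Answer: 71995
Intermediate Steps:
z(v) = 1 (z(v) = (2*v)/((2*v)) = (2*v)*(1/(2*v)) = 1)
H = -55/516 (H = (154 - 209)/(262 + 254) = -55/516 ≈ -0.10659)
k(q, d) = 64 (k(q, d) = (1 - 9)² = (-8)² = 64)
71931 + k(-518, H) = 71931 + 64 = 71995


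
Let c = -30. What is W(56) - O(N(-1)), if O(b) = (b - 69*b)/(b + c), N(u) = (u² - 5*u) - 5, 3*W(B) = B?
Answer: 1420/87 ≈ 16.322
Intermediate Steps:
W(B) = B/3
N(u) = -5 + u² - 5*u
O(b) = -68*b/(-30 + b) (O(b) = (b - 69*b)/(b - 30) = (-68*b)/(-30 + b) = -68*b/(-30 + b))
W(56) - O(N(-1)) = (⅓)*56 - (-68)*(-5 + (-1)² - 5*(-1))/(-30 + (-5 + (-1)² - 5*(-1))) = 56/3 - (-68)*(-5 + 1 + 5)/(-30 + (-5 + 1 + 5)) = 56/3 - (-68)/(-30 + 1) = 56/3 - (-68)/(-29) = 56/3 - (-68)*(-1)/29 = 56/3 - 1*68/29 = 56/3 - 68/29 = 1420/87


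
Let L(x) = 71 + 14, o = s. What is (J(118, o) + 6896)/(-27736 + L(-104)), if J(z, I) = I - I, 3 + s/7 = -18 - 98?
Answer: -6896/27651 ≈ -0.24939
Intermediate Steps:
s = -833 (s = -21 + 7*(-18 - 98) = -21 + 7*(-116) = -21 - 812 = -833)
o = -833
L(x) = 85
J(z, I) = 0 (J(z, I) = I - I = 0)
(J(118, o) + 6896)/(-27736 + L(-104)) = (0 + 6896)/(-27736 + 85) = 6896/(-27651) = 6896*(-1/27651) = -6896/27651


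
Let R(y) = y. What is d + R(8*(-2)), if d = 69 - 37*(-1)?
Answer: 90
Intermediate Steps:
d = 106 (d = 69 + 37 = 106)
d + R(8*(-2)) = 106 + 8*(-2) = 106 - 16 = 90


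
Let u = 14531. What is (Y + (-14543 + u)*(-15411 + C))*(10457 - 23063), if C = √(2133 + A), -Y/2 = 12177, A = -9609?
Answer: -2024246268 + 302544*I*√1869 ≈ -2.0242e+9 + 1.308e+7*I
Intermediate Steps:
Y = -24354 (Y = -2*12177 = -24354)
C = 2*I*√1869 (C = √(2133 - 9609) = √(-7476) = 2*I*√1869 ≈ 86.464*I)
(Y + (-14543 + u)*(-15411 + C))*(10457 - 23063) = (-24354 + (-14543 + 14531)*(-15411 + 2*I*√1869))*(10457 - 23063) = (-24354 - 12*(-15411 + 2*I*√1869))*(-12606) = (-24354 + (184932 - 24*I*√1869))*(-12606) = (160578 - 24*I*√1869)*(-12606) = -2024246268 + 302544*I*√1869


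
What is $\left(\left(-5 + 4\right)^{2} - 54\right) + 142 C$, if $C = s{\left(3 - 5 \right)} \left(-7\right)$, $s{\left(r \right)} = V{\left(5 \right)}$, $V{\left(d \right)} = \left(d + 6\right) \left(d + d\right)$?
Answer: $-109393$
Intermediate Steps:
$V{\left(d \right)} = 2 d \left(6 + d\right)$ ($V{\left(d \right)} = \left(6 + d\right) 2 d = 2 d \left(6 + d\right)$)
$s{\left(r \right)} = 110$ ($s{\left(r \right)} = 2 \cdot 5 \left(6 + 5\right) = 2 \cdot 5 \cdot 11 = 110$)
$C = -770$ ($C = 110 \left(-7\right) = -770$)
$\left(\left(-5 + 4\right)^{2} - 54\right) + 142 C = \left(\left(-5 + 4\right)^{2} - 54\right) + 142 \left(-770\right) = \left(\left(-1\right)^{2} - 54\right) - 109340 = \left(1 - 54\right) - 109340 = -53 - 109340 = -109393$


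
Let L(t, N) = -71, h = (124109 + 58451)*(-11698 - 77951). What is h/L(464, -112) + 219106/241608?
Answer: 1977117103016023/8577084 ≈ 2.3051e+8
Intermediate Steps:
h = -16366321440 (h = 182560*(-89649) = -16366321440)
h/L(464, -112) + 219106/241608 = -16366321440/(-71) + 219106/241608 = -16366321440*(-1/71) + 219106*(1/241608) = 16366321440/71 + 109553/120804 = 1977117103016023/8577084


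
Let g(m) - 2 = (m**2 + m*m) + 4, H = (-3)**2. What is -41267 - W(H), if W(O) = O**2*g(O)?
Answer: -54875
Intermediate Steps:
H = 9
g(m) = 6 + 2*m**2 (g(m) = 2 + ((m**2 + m*m) + 4) = 2 + ((m**2 + m**2) + 4) = 2 + (2*m**2 + 4) = 2 + (4 + 2*m**2) = 6 + 2*m**2)
W(O) = O**2*(6 + 2*O**2)
-41267 - W(H) = -41267 - 2*9**2*(3 + 9**2) = -41267 - 2*81*(3 + 81) = -41267 - 2*81*84 = -41267 - 1*13608 = -41267 - 13608 = -54875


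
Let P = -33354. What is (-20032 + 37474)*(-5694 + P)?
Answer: -681075216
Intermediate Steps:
(-20032 + 37474)*(-5694 + P) = (-20032 + 37474)*(-5694 - 33354) = 17442*(-39048) = -681075216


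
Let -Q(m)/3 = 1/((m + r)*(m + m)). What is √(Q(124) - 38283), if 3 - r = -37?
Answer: 39*I*√2602242858/10168 ≈ 195.66*I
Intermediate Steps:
r = 40 (r = 3 - 1*(-37) = 3 + 37 = 40)
Q(m) = -3/(2*m*(40 + m)) (Q(m) = -3*1/((m + 40)*(m + m)) = -3*1/(2*m*(40 + m)) = -3/(2*m*(40 + m)))
√(Q(124) - 38283) = √(-3/2/(124*(40 + 124)) - 38283) = √(-3/2*1/124/164 - 38283) = √(-3/2*1/124*1/164 - 38283) = √(-3/40672 - 38283) = √(-1557046179/40672) = 39*I*√2602242858/10168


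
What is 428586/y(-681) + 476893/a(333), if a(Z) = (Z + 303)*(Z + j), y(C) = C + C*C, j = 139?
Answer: 14562404123/5792204640 ≈ 2.5141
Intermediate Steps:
y(C) = C + C²
a(Z) = (139 + Z)*(303 + Z) (a(Z) = (Z + 303)*(Z + 139) = (303 + Z)*(139 + Z) = (139 + Z)*(303 + Z))
428586/y(-681) + 476893/a(333) = 428586/((-681*(1 - 681))) + 476893/(42117 + 333² + 442*333) = 428586/((-681*(-680))) + 476893/(42117 + 110889 + 147186) = 428586/463080 + 476893/300192 = 428586*(1/463080) + 476893*(1/300192) = 71431/77180 + 476893/300192 = 14562404123/5792204640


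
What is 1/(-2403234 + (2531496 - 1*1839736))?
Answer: -1/1711474 ≈ -5.8429e-7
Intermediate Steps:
1/(-2403234 + (2531496 - 1*1839736)) = 1/(-2403234 + (2531496 - 1839736)) = 1/(-2403234 + 691760) = 1/(-1711474) = -1/1711474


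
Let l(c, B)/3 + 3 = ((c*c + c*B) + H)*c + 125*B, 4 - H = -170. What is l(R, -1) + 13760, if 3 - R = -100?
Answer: 3313496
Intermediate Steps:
H = 174 (H = 4 - 1*(-170) = 4 + 170 = 174)
R = 103 (R = 3 - 1*(-100) = 3 + 100 = 103)
l(c, B) = -9 + 375*B + 3*c*(174 + c² + B*c) (l(c, B) = -9 + 3*(((c*c + c*B) + 174)*c + 125*B) = -9 + 3*(((c² + B*c) + 174)*c + 125*B) = -9 + 3*((174 + c² + B*c)*c + 125*B) = -9 + 3*(c*(174 + c² + B*c) + 125*B) = -9 + 3*(125*B + c*(174 + c² + B*c)) = -9 + (375*B + 3*c*(174 + c² + B*c)) = -9 + 375*B + 3*c*(174 + c² + B*c))
l(R, -1) + 13760 = (-9 + 3*103³ + 375*(-1) + 522*103 + 3*(-1)*103²) + 13760 = (-9 + 3*1092727 - 375 + 53766 + 3*(-1)*10609) + 13760 = (-9 + 3278181 - 375 + 53766 - 31827) + 13760 = 3299736 + 13760 = 3313496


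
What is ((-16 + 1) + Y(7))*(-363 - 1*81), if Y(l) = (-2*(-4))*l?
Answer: -18204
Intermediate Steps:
Y(l) = 8*l
((-16 + 1) + Y(7))*(-363 - 1*81) = ((-16 + 1) + 8*7)*(-363 - 1*81) = (-15 + 56)*(-363 - 81) = 41*(-444) = -18204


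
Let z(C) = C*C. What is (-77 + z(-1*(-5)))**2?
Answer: 2704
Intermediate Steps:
z(C) = C**2
(-77 + z(-1*(-5)))**2 = (-77 + (-1*(-5))**2)**2 = (-77 + 5**2)**2 = (-77 + 25)**2 = (-52)**2 = 2704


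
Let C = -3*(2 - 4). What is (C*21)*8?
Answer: 1008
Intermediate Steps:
C = 6 (C = -3*(-2) = 6)
(C*21)*8 = (6*21)*8 = 126*8 = 1008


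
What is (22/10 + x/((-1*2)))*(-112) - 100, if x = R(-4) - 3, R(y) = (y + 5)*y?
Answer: -3692/5 ≈ -738.40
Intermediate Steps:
R(y) = y*(5 + y) (R(y) = (5 + y)*y = y*(5 + y))
x = -7 (x = -4*(5 - 4) - 3 = -4*1 - 3 = -4 - 3 = -7)
(22/10 + x/((-1*2)))*(-112) - 100 = (22/10 - 7/((-1*2)))*(-112) - 100 = (22*(1/10) - 7/(-2))*(-112) - 100 = (11/5 - 7*(-1/2))*(-112) - 100 = (11/5 + 7/2)*(-112) - 100 = (57/10)*(-112) - 100 = -3192/5 - 100 = -3692/5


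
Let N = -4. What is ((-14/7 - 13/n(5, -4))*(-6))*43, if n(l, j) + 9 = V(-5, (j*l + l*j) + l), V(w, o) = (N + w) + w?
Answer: 8514/23 ≈ 370.17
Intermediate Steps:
V(w, o) = -4 + 2*w (V(w, o) = (-4 + w) + w = -4 + 2*w)
n(l, j) = -23 (n(l, j) = -9 + (-4 + 2*(-5)) = -9 + (-4 - 10) = -9 - 14 = -23)
((-14/7 - 13/n(5, -4))*(-6))*43 = ((-14/7 - 13/(-23))*(-6))*43 = ((-14*⅐ - 13*(-1/23))*(-6))*43 = ((-2 + 13/23)*(-6))*43 = -33/23*(-6)*43 = (198/23)*43 = 8514/23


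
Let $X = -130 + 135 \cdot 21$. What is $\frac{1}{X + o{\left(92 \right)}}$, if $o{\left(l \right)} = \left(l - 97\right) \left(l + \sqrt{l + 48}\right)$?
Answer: $\frac{449}{1007305} + \frac{2 \sqrt{35}}{1007305} \approx 0.00045749$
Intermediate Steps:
$o{\left(l \right)} = \left(-97 + l\right) \left(l + \sqrt{48 + l}\right)$
$X = 2705$ ($X = -130 + 2835 = 2705$)
$\frac{1}{X + o{\left(92 \right)}} = \frac{1}{2705 + \left(92^{2} - 8924 - 97 \sqrt{48 + 92} + 92 \sqrt{48 + 92}\right)} = \frac{1}{2705 + \left(8464 - 8924 - 97 \sqrt{140} + 92 \sqrt{140}\right)} = \frac{1}{2705 + \left(8464 - 8924 - 97 \cdot 2 \sqrt{35} + 92 \cdot 2 \sqrt{35}\right)} = \frac{1}{2705 + \left(8464 - 8924 - 194 \sqrt{35} + 184 \sqrt{35}\right)} = \frac{1}{2705 - \left(460 + 10 \sqrt{35}\right)} = \frac{1}{2245 - 10 \sqrt{35}}$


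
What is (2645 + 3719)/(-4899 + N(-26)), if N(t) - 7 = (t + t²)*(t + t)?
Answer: -1591/9673 ≈ -0.16448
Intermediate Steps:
N(t) = 7 + 2*t*(t + t²) (N(t) = 7 + (t + t²)*(t + t) = 7 + (t + t²)*(2*t) = 7 + 2*t*(t + t²))
(2645 + 3719)/(-4899 + N(-26)) = (2645 + 3719)/(-4899 + (7 + 2*(-26)² + 2*(-26)³)) = 6364/(-4899 + (7 + 2*676 + 2*(-17576))) = 6364/(-4899 + (7 + 1352 - 35152)) = 6364/(-4899 - 33793) = 6364/(-38692) = 6364*(-1/38692) = -1591/9673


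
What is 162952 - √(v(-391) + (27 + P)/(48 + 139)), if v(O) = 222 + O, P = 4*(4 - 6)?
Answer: 162952 - 4*I*√369138/187 ≈ 1.6295e+5 - 12.996*I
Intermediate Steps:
P = -8 (P = 4*(-2) = -8)
162952 - √(v(-391) + (27 + P)/(48 + 139)) = 162952 - √((222 - 391) + (27 - 8)/(48 + 139)) = 162952 - √(-169 + 19/187) = 162952 - √(-31584/187) = 162952 - 4*I*√369138/187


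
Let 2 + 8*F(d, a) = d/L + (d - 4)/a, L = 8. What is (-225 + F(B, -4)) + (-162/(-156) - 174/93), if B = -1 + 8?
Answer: -5830717/25792 ≈ -226.07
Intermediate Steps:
B = 7
F(d, a) = -1/4 + d/64 + (-4 + d)/(8*a) (F(d, a) = -1/4 + (d/8 + (d - 4)/a)/8 = -1/4 + (d*(1/8) + (-4 + d)/a)/8 = -1/4 + (d/8 + (-4 + d)/a)/8 = -1/4 + (d/64 + (-4 + d)/(8*a)) = -1/4 + d/64 + (-4 + d)/(8*a))
(-225 + F(B, -4)) + (-162/(-156) - 174/93) = (-225 + (1/64)*(-32 - 16*(-4) + 8*7 - 4*7)/(-4)) + (-162/(-156) - 174/93) = (-225 + (1/64)*(-1/4)*(-32 + 64 + 56 - 28)) + (-162*(-1/156) - 174*1/93) = (-225 + (1/64)*(-1/4)*60) + (27/26 - 58/31) = (-225 - 15/64) - 671/806 = -14415/64 - 671/806 = -5830717/25792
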